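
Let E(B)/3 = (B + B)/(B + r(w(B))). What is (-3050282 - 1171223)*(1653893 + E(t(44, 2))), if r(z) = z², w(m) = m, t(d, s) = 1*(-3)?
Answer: -6981904904450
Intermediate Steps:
t(d, s) = -3
E(B) = 6*B/(B + B²) (E(B) = 3*((B + B)/(B + B²)) = 3*((2*B)/(B + B²)) = 3*(2*B/(B + B²)) = 6*B/(B + B²))
(-3050282 - 1171223)*(1653893 + E(t(44, 2))) = (-3050282 - 1171223)*(1653893 + 6/(1 - 3)) = -4221505*(1653893 + 6/(-2)) = -4221505*(1653893 + 6*(-½)) = -4221505*(1653893 - 3) = -4221505*1653890 = -6981904904450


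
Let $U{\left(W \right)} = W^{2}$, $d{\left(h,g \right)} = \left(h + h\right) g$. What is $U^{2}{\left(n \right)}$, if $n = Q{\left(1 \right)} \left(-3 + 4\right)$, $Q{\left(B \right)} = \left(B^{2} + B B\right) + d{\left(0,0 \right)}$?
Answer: $16$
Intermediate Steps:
$d{\left(h,g \right)} = 2 g h$ ($d{\left(h,g \right)} = 2 h g = 2 g h$)
$Q{\left(B \right)} = 2 B^{2}$ ($Q{\left(B \right)} = \left(B^{2} + B B\right) + 2 \cdot 0 \cdot 0 = \left(B^{2} + B^{2}\right) + 0 = 2 B^{2} + 0 = 2 B^{2}$)
$n = 2$ ($n = 2 \cdot 1^{2} \left(-3 + 4\right) = 2 \cdot 1 \cdot 1 = 2 \cdot 1 = 2$)
$U^{2}{\left(n \right)} = \left(2^{2}\right)^{2} = 4^{2} = 16$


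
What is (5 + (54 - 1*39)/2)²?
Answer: 625/4 ≈ 156.25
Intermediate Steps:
(5 + (54 - 1*39)/2)² = (5 + (54 - 39)*(½))² = (5 + 15*(½))² = (5 + 15/2)² = (25/2)² = 625/4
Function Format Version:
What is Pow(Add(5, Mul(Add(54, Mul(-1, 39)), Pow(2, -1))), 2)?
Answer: Rational(625, 4) ≈ 156.25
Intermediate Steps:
Pow(Add(5, Mul(Add(54, Mul(-1, 39)), Pow(2, -1))), 2) = Pow(Add(5, Mul(Add(54, -39), Rational(1, 2))), 2) = Pow(Add(5, Mul(15, Rational(1, 2))), 2) = Pow(Add(5, Rational(15, 2)), 2) = Pow(Rational(25, 2), 2) = Rational(625, 4)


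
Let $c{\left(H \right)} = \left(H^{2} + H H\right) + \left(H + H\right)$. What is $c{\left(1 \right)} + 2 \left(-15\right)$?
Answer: $-26$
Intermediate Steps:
$c{\left(H \right)} = 2 H + 2 H^{2}$ ($c{\left(H \right)} = \left(H^{2} + H^{2}\right) + 2 H = 2 H^{2} + 2 H = 2 H + 2 H^{2}$)
$c{\left(1 \right)} + 2 \left(-15\right) = 2 \cdot 1 \left(1 + 1\right) + 2 \left(-15\right) = 2 \cdot 1 \cdot 2 - 30 = 4 - 30 = -26$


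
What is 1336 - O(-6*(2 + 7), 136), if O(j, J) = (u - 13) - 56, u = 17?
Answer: 1388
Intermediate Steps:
O(j, J) = -52 (O(j, J) = (17 - 13) - 56 = 4 - 56 = -52)
1336 - O(-6*(2 + 7), 136) = 1336 - 1*(-52) = 1336 + 52 = 1388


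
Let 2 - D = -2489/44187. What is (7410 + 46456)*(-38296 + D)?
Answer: -91146361744474/44187 ≈ -2.0627e+9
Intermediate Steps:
D = 90863/44187 (D = 2 - (-2489)/44187 = 2 - 1*(-2489/44187) = 2 + 2489/44187 = 90863/44187 ≈ 2.0563)
(7410 + 46456)*(-38296 + D) = (7410 + 46456)*(-38296 + 90863/44187) = 53866*(-1692094489/44187) = -91146361744474/44187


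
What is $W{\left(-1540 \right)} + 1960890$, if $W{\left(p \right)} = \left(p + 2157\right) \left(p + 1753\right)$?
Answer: $2092311$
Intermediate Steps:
$W{\left(p \right)} = \left(1753 + p\right) \left(2157 + p\right)$ ($W{\left(p \right)} = \left(2157 + p\right) \left(1753 + p\right) = \left(1753 + p\right) \left(2157 + p\right)$)
$W{\left(-1540 \right)} + 1960890 = \left(3781221 + \left(-1540\right)^{2} + 3910 \left(-1540\right)\right) + 1960890 = \left(3781221 + 2371600 - 6021400\right) + 1960890 = 131421 + 1960890 = 2092311$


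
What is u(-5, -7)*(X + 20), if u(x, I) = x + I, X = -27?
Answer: 84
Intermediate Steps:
u(x, I) = I + x
u(-5, -7)*(X + 20) = (-7 - 5)*(-27 + 20) = -12*(-7) = 84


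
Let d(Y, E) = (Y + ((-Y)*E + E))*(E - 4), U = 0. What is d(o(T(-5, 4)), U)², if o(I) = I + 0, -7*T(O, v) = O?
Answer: 400/49 ≈ 8.1633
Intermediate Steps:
T(O, v) = -O/7
o(I) = I
d(Y, E) = (-4 + E)*(E + Y - E*Y) (d(Y, E) = (Y + (-E*Y + E))*(-4 + E) = (Y + (E - E*Y))*(-4 + E) = (E + Y - E*Y)*(-4 + E) = (-4 + E)*(E + Y - E*Y))
d(o(T(-5, 4)), U)² = (0² - 4*0 - (-4)*(-5)/7 - 1*(-⅐*(-5))*0² + 5*0*(-⅐*(-5)))² = (0 + 0 - 4*5/7 - 1*5/7*0 + 5*0*(5/7))² = (0 + 0 - 20/7 + 0 + 0)² = (-20/7)² = 400/49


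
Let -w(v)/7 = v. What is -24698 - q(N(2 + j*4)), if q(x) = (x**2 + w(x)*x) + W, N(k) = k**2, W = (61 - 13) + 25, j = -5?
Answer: 605085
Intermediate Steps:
w(v) = -7*v
W = 73 (W = 48 + 25 = 73)
q(x) = 73 - 6*x**2 (q(x) = (x**2 + (-7*x)*x) + 73 = (x**2 - 7*x**2) + 73 = -6*x**2 + 73 = 73 - 6*x**2)
-24698 - q(N(2 + j*4)) = -24698 - (73 - 6*(2 - 5*4)**4) = -24698 - (73 - 6*(2 - 20)**4) = -24698 - (73 - 6*((-18)**2)**2) = -24698 - (73 - 6*324**2) = -24698 - (73 - 6*104976) = -24698 - (73 - 629856) = -24698 - 1*(-629783) = -24698 + 629783 = 605085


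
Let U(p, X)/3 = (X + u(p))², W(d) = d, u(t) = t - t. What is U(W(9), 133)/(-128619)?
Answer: -17689/42873 ≈ -0.41259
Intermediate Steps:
u(t) = 0
U(p, X) = 3*X² (U(p, X) = 3*(X + 0)² = 3*X²)
U(W(9), 133)/(-128619) = (3*133²)/(-128619) = (3*17689)*(-1/128619) = 53067*(-1/128619) = -17689/42873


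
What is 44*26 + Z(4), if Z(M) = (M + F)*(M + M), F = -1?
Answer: 1168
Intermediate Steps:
Z(M) = 2*M*(-1 + M) (Z(M) = (M - 1)*(M + M) = (-1 + M)*(2*M) = 2*M*(-1 + M))
44*26 + Z(4) = 44*26 + 2*4*(-1 + 4) = 1144 + 2*4*3 = 1144 + 24 = 1168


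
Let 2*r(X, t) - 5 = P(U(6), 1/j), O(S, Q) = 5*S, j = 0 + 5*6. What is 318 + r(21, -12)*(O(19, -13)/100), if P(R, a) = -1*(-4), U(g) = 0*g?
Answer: 12891/40 ≈ 322.27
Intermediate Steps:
U(g) = 0
j = 30 (j = 0 + 30 = 30)
P(R, a) = 4
r(X, t) = 9/2 (r(X, t) = 5/2 + (½)*4 = 5/2 + 2 = 9/2)
318 + r(21, -12)*(O(19, -13)/100) = 318 + 9*((5*19)/100)/2 = 318 + 9*(95*(1/100))/2 = 318 + (9/2)*(19/20) = 318 + 171/40 = 12891/40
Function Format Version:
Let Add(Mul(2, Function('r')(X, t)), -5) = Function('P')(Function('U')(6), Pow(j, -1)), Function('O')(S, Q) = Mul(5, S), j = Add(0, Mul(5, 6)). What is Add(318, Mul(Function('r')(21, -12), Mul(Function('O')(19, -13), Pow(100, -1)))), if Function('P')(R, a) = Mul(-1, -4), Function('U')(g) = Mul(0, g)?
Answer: Rational(12891, 40) ≈ 322.27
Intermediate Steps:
Function('U')(g) = 0
j = 30 (j = Add(0, 30) = 30)
Function('P')(R, a) = 4
Function('r')(X, t) = Rational(9, 2) (Function('r')(X, t) = Add(Rational(5, 2), Mul(Rational(1, 2), 4)) = Add(Rational(5, 2), 2) = Rational(9, 2))
Add(318, Mul(Function('r')(21, -12), Mul(Function('O')(19, -13), Pow(100, -1)))) = Add(318, Mul(Rational(9, 2), Mul(Mul(5, 19), Pow(100, -1)))) = Add(318, Mul(Rational(9, 2), Mul(95, Rational(1, 100)))) = Add(318, Mul(Rational(9, 2), Rational(19, 20))) = Add(318, Rational(171, 40)) = Rational(12891, 40)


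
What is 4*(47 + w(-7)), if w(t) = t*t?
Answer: 384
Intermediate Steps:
w(t) = t**2
4*(47 + w(-7)) = 4*(47 + (-7)**2) = 4*(47 + 49) = 4*96 = 384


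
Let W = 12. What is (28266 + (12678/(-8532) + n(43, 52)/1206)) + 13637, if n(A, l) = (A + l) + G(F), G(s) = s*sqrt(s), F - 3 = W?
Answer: 1996066178/47637 + 5*sqrt(15)/402 ≈ 41902.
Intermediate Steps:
F = 15 (F = 3 + 12 = 15)
G(s) = s**(3/2)
n(A, l) = A + l + 15*sqrt(15) (n(A, l) = (A + l) + 15**(3/2) = (A + l) + 15*sqrt(15) = A + l + 15*sqrt(15))
(28266 + (12678/(-8532) + n(43, 52)/1206)) + 13637 = (28266 + (12678/(-8532) + (43 + 52 + 15*sqrt(15))/1206)) + 13637 = (28266 + (12678*(-1/8532) + (95 + 15*sqrt(15))*(1/1206))) + 13637 = (28266 + (-2113/1422 + (95/1206 + 5*sqrt(15)/402))) + 13637 = (28266 + (-67033/47637 + 5*sqrt(15)/402)) + 13637 = (1346440409/47637 + 5*sqrt(15)/402) + 13637 = 1996066178/47637 + 5*sqrt(15)/402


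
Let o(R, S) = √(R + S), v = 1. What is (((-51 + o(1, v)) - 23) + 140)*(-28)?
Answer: -1848 - 28*√2 ≈ -1887.6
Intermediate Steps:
(((-51 + o(1, v)) - 23) + 140)*(-28) = (((-51 + √(1 + 1)) - 23) + 140)*(-28) = (((-51 + √2) - 23) + 140)*(-28) = ((-74 + √2) + 140)*(-28) = (66 + √2)*(-28) = -1848 - 28*√2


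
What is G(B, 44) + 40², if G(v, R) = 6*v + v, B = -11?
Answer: 1523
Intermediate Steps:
G(v, R) = 7*v
G(B, 44) + 40² = 7*(-11) + 40² = -77 + 1600 = 1523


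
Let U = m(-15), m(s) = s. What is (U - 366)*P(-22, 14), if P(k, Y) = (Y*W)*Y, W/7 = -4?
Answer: 2090928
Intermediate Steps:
W = -28 (W = 7*(-4) = -28)
P(k, Y) = -28*Y² (P(k, Y) = (Y*(-28))*Y = (-28*Y)*Y = -28*Y²)
U = -15
(U - 366)*P(-22, 14) = (-15 - 366)*(-28*14²) = -(-10668)*196 = -381*(-5488) = 2090928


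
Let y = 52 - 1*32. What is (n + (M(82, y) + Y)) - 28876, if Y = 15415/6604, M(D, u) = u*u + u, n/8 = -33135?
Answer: -1938496329/6604 ≈ -2.9353e+5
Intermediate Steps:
n = -265080 (n = 8*(-33135) = -265080)
y = 20 (y = 52 - 32 = 20)
M(D, u) = u + u² (M(D, u) = u² + u = u + u²)
Y = 15415/6604 (Y = 15415*(1/6604) = 15415/6604 ≈ 2.3342)
(n + (M(82, y) + Y)) - 28876 = (-265080 + (20*(1 + 20) + 15415/6604)) - 28876 = (-265080 + (20*21 + 15415/6604)) - 28876 = (-265080 + (420 + 15415/6604)) - 28876 = (-265080 + 2789095/6604) - 28876 = -1747799225/6604 - 28876 = -1938496329/6604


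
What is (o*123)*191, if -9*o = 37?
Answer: -289747/3 ≈ -96582.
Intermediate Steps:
o = -37/9 (o = -⅑*37 = -37/9 ≈ -4.1111)
(o*123)*191 = -37/9*123*191 = -1517/3*191 = -289747/3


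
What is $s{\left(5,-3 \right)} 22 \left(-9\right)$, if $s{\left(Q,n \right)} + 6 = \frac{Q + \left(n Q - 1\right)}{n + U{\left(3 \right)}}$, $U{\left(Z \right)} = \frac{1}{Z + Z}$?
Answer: $\frac{7128}{17} \approx 419.29$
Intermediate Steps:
$U{\left(Z \right)} = \frac{1}{2 Z}$
$s{\left(Q,n \right)} = -6 + \frac{-1 + Q + Q n}{\frac{1}{6} + n}$ ($s{\left(Q,n \right)} = -6 + \frac{Q + \left(n Q - 1\right)}{n + \frac{1}{2 \cdot 3}} = -6 + \frac{Q + \left(Q n - 1\right)}{n + \frac{1}{2} \cdot \frac{1}{3}} = -6 + \frac{Q + \left(-1 + Q n\right)}{n + \frac{1}{6}} = -6 + \frac{-1 + Q + Q n}{\frac{1}{6} + n}$)
$s{\left(5,-3 \right)} 22 \left(-9\right) = \frac{6 \left(-2 + 5 - -18 + 5 \left(-3\right)\right)}{1 + 6 \left(-3\right)} 22 \left(-9\right) = \frac{6 \left(-2 + 5 + 18 - 15\right)}{1 - 18} \cdot 22 \left(-9\right) = 6 \frac{1}{-17} \cdot 6 \cdot 22 \left(-9\right) = 6 \left(- \frac{1}{17}\right) 6 \cdot 22 \left(-9\right) = \left(- \frac{36}{17}\right) 22 \left(-9\right) = \left(- \frac{792}{17}\right) \left(-9\right) = \frac{7128}{17}$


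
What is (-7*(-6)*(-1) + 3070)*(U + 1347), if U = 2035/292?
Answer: 299286763/73 ≈ 4.0998e+6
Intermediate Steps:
U = 2035/292 (U = 2035*(1/292) = 2035/292 ≈ 6.9692)
(-7*(-6)*(-1) + 3070)*(U + 1347) = (-7*(-6)*(-1) + 3070)*(2035/292 + 1347) = (42*(-1) + 3070)*(395359/292) = (-42 + 3070)*(395359/292) = 3028*(395359/292) = 299286763/73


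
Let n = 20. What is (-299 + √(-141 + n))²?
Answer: 89280 - 6578*I ≈ 89280.0 - 6578.0*I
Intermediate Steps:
(-299 + √(-141 + n))² = (-299 + √(-141 + 20))² = (-299 + √(-121))² = (-299 + 11*I)²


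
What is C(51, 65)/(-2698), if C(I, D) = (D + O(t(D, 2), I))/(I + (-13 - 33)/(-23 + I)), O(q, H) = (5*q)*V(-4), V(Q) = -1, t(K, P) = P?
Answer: -385/932159 ≈ -0.00041302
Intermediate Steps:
O(q, H) = -5*q (O(q, H) = (5*q)*(-1) = -5*q)
C(I, D) = (-10 + D)/(I - 46/(-23 + I)) (C(I, D) = (D - 5*2)/(I + (-13 - 33)/(-23 + I)) = (D - 10)/(I - 46/(-23 + I)) = (-10 + D)/(I - 46/(-23 + I)))
C(51, 65)/(-2698) = ((-230 + 10*51 + 23*65 - 1*65*51)/(46 - 1*51**2 + 23*51))/(-2698) = ((-230 + 510 + 1495 - 3315)/(46 - 1*2601 + 1173))*(-1/2698) = (-1540/(46 - 2601 + 1173))*(-1/2698) = (-1540/(-1382))*(-1/2698) = -1/1382*(-1540)*(-1/2698) = (770/691)*(-1/2698) = -385/932159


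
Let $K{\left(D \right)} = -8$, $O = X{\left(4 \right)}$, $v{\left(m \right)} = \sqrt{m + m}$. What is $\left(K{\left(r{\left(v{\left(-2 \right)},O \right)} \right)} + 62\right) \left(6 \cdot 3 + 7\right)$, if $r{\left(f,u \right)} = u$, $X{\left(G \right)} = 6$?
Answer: $1350$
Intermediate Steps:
$v{\left(m \right)} = \sqrt{2} \sqrt{m}$ ($v{\left(m \right)} = \sqrt{2 m} = \sqrt{2} \sqrt{m}$)
$O = 6$
$\left(K{\left(r{\left(v{\left(-2 \right)},O \right)} \right)} + 62\right) \left(6 \cdot 3 + 7\right) = \left(-8 + 62\right) \left(6 \cdot 3 + 7\right) = 54 \left(18 + 7\right) = 54 \cdot 25 = 1350$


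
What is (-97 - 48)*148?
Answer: -21460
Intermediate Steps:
(-97 - 48)*148 = -145*148 = -21460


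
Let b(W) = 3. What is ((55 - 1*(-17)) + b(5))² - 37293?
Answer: -31668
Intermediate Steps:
((55 - 1*(-17)) + b(5))² - 37293 = ((55 - 1*(-17)) + 3)² - 37293 = ((55 + 17) + 3)² - 37293 = (72 + 3)² - 37293 = 75² - 37293 = 5625 - 37293 = -31668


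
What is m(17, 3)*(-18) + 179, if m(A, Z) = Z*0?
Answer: 179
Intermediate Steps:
m(A, Z) = 0
m(17, 3)*(-18) + 179 = 0*(-18) + 179 = 0 + 179 = 179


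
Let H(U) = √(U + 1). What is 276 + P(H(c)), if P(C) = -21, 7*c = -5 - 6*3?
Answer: 255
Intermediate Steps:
c = -23/7 (c = (-5 - 6*3)/7 = (-5 - 1*18)/7 = (-5 - 18)/7 = (⅐)*(-23) = -23/7 ≈ -3.2857)
H(U) = √(1 + U)
276 + P(H(c)) = 276 - 21 = 255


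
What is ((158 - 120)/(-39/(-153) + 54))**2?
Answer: 3755844/7656289 ≈ 0.49056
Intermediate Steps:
((158 - 120)/(-39/(-153) + 54))**2 = (38/(-39*(-1/153) + 54))**2 = (38/(13/51 + 54))**2 = (38/(2767/51))**2 = (38*(51/2767))**2 = (1938/2767)**2 = 3755844/7656289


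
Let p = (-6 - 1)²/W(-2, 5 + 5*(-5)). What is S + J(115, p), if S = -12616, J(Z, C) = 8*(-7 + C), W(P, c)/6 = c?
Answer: -190129/15 ≈ -12675.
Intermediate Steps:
W(P, c) = 6*c
p = -49/120 (p = (-6 - 1)²/((6*(5 + 5*(-5)))) = (-7)²/((6*(5 - 25))) = 49/((6*(-20))) = 49/(-120) = 49*(-1/120) = -49/120 ≈ -0.40833)
J(Z, C) = -56 + 8*C
S + J(115, p) = -12616 + (-56 + 8*(-49/120)) = -12616 + (-56 - 49/15) = -12616 - 889/15 = -190129/15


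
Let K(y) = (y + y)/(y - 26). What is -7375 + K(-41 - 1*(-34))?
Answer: -243361/33 ≈ -7374.6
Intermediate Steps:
K(y) = 2*y/(-26 + y) (K(y) = (2*y)/(-26 + y) = 2*y/(-26 + y))
-7375 + K(-41 - 1*(-34)) = -7375 + 2*(-41 - 1*(-34))/(-26 + (-41 - 1*(-34))) = -7375 + 2*(-41 + 34)/(-26 + (-41 + 34)) = -7375 + 2*(-7)/(-26 - 7) = -7375 + 2*(-7)/(-33) = -7375 + 2*(-7)*(-1/33) = -7375 + 14/33 = -243361/33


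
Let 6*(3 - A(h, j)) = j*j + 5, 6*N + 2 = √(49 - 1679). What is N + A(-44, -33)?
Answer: -539/3 + I*√1630/6 ≈ -179.67 + 6.7289*I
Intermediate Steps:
N = -⅓ + I*√1630/6 (N = -⅓ + √(49 - 1679)/6 = -⅓ + √(-1630)/6 = -⅓ + (I*√1630)/6 = -⅓ + I*√1630/6 ≈ -0.33333 + 6.7289*I)
A(h, j) = 13/6 - j²/6 (A(h, j) = 3 - (j*j + 5)/6 = 3 - (j² + 5)/6 = 3 - (5 + j²)/6 = 3 + (-⅚ - j²/6) = 13/6 - j²/6)
N + A(-44, -33) = (-⅓ + I*√1630/6) + (13/6 - ⅙*(-33)²) = (-⅓ + I*√1630/6) + (13/6 - ⅙*1089) = (-⅓ + I*√1630/6) + (13/6 - 363/2) = (-⅓ + I*√1630/6) - 538/3 = -539/3 + I*√1630/6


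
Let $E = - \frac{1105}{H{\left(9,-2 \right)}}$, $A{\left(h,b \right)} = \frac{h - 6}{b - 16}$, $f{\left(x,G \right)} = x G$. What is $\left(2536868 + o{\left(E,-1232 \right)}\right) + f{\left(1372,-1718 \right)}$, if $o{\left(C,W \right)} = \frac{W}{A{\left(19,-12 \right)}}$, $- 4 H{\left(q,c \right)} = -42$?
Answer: $\frac{2371532}{13} \approx 1.8243 \cdot 10^{5}$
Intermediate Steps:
$H{\left(q,c \right)} = \frac{21}{2}$ ($H{\left(q,c \right)} = \left(- \frac{1}{4}\right) \left(-42\right) = \frac{21}{2}$)
$f{\left(x,G \right)} = G x$
$A{\left(h,b \right)} = \frac{-6 + h}{-16 + b}$
$E = - \frac{2210}{21}$ ($E = - \frac{1105}{\frac{21}{2}} = \left(-1105\right) \frac{2}{21} = - \frac{2210}{21} \approx -105.24$)
$o{\left(C,W \right)} = - \frac{28 W}{13}$ ($o{\left(C,W \right)} = \frac{W}{\frac{1}{-16 - 12} \left(-6 + 19\right)} = \frac{W}{\frac{1}{-28} \cdot 13} = \frac{W}{\left(- \frac{1}{28}\right) 13} = \frac{W}{- \frac{13}{28}} = W \left(- \frac{28}{13}\right) = - \frac{28 W}{13}$)
$\left(2536868 + o{\left(E,-1232 \right)}\right) + f{\left(1372,-1718 \right)} = \left(2536868 - - \frac{34496}{13}\right) - 2357096 = \left(2536868 + \frac{34496}{13}\right) - 2357096 = \frac{33013780}{13} - 2357096 = \frac{2371532}{13}$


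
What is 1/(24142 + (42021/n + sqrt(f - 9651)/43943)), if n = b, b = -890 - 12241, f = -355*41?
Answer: 99221471547568150119/2395087243791191227386455 - 654784404281*I*sqrt(494)/2395087243791191227386455 ≈ 4.1427e-5 - 6.0763e-12*I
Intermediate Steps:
f = -14555
b = -13131
n = -13131
1/(24142 + (42021/n + sqrt(f - 9651)/43943)) = 1/(24142 + (42021/(-13131) + sqrt(-14555 - 9651)/43943)) = 1/(24142 + (42021*(-1/13131) + sqrt(-24206)*(1/43943))) = 1/(24142 + (-4669/1459 + (7*I*sqrt(494))*(1/43943))) = 1/(24142 + (-4669/1459 + 7*I*sqrt(494)/43943)) = 1/(35218509/1459 + 7*I*sqrt(494)/43943)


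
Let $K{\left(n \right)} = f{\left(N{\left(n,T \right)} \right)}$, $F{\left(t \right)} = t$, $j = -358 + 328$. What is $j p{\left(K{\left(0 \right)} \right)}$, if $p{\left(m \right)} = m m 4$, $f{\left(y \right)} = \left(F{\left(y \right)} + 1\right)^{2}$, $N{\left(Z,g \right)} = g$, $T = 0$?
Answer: $-120$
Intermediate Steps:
$j = -30$
$f{\left(y \right)} = \left(1 + y\right)^{2}$ ($f{\left(y \right)} = \left(y + 1\right)^{2} = \left(1 + y\right)^{2}$)
$K{\left(n \right)} = 1$ ($K{\left(n \right)} = \left(1 + 0\right)^{2} = 1^{2} = 1$)
$p{\left(m \right)} = 4 m^{2}$ ($p{\left(m \right)} = m^{2} \cdot 4 = 4 m^{2}$)
$j p{\left(K{\left(0 \right)} \right)} = - 30 \cdot 4 \cdot 1^{2} = - 30 \cdot 4 \cdot 1 = \left(-30\right) 4 = -120$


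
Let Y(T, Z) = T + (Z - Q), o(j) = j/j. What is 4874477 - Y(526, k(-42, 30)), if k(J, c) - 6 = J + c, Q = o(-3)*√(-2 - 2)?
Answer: 4873957 + 2*I ≈ 4.874e+6 + 2.0*I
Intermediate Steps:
o(j) = 1
Q = 2*I (Q = 1*√(-2 - 2) = 1*√(-4) = 1*(2*I) = 2*I ≈ 2.0*I)
k(J, c) = 6 + J + c (k(J, c) = 6 + (J + c) = 6 + J + c)
Y(T, Z) = T + Z - 2*I (Y(T, Z) = T + (Z - 2*I) = T + Z - 2*I)
4874477 - Y(526, k(-42, 30)) = 4874477 - (526 + (6 - 42 + 30) - 2*I) = 4874477 - (526 - 6 - 2*I) = 4874477 - (520 - 2*I) = 4874477 + (-520 + 2*I) = 4873957 + 2*I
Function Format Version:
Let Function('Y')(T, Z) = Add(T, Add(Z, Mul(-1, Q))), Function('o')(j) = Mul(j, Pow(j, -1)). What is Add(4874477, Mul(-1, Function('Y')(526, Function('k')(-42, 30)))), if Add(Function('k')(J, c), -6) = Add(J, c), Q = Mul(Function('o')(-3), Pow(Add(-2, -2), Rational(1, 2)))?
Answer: Add(4873957, Mul(2, I)) ≈ Add(4.8740e+6, Mul(2.0000, I))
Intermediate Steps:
Function('o')(j) = 1
Q = Mul(2, I) (Q = Mul(1, Pow(Add(-2, -2), Rational(1, 2))) = Mul(1, Pow(-4, Rational(1, 2))) = Mul(1, Mul(2, I)) = Mul(2, I) ≈ Mul(2.0000, I))
Function('k')(J, c) = Add(6, J, c) (Function('k')(J, c) = Add(6, Add(J, c)) = Add(6, J, c))
Function('Y')(T, Z) = Add(T, Z, Mul(-2, I)) (Function('Y')(T, Z) = Add(T, Add(Z, Mul(-1, Mul(2, I)))) = Add(T, Add(Z, Mul(-2, I))) = Add(T, Z, Mul(-2, I)))
Add(4874477, Mul(-1, Function('Y')(526, Function('k')(-42, 30)))) = Add(4874477, Mul(-1, Add(526, Add(6, -42, 30), Mul(-2, I)))) = Add(4874477, Mul(-1, Add(526, -6, Mul(-2, I)))) = Add(4874477, Mul(-1, Add(520, Mul(-2, I)))) = Add(4874477, Add(-520, Mul(2, I))) = Add(4873957, Mul(2, I))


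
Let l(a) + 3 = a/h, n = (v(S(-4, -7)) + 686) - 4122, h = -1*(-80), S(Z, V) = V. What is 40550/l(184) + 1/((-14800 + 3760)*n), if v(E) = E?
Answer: -15413346959993/266075040 ≈ -57929.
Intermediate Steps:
h = 80
n = -3443 (n = (-7 + 686) - 4122 = 679 - 4122 = -3443)
l(a) = -3 + a/80
40550/l(184) + 1/((-14800 + 3760)*n) = 40550/(-3 + (1/80)*184) + 1/((-14800 + 3760)*(-3443)) = 40550/(-3 + 23/10) - 1/3443/(-11040) = 40550/(-7/10) - 1/11040*(-1/3443) = 40550*(-10/7) + 1/38010720 = -405500/7 + 1/38010720 = -15413346959993/266075040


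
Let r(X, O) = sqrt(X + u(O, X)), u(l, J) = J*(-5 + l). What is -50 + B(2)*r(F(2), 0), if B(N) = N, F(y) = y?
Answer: -50 + 4*I*sqrt(2) ≈ -50.0 + 5.6569*I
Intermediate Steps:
r(X, O) = sqrt(X + X*(-5 + O))
-50 + B(2)*r(F(2), 0) = -50 + 2*sqrt(2*(-4 + 0)) = -50 + 2*sqrt(2*(-4)) = -50 + 2*sqrt(-8) = -50 + 2*(2*I*sqrt(2)) = -50 + 4*I*sqrt(2)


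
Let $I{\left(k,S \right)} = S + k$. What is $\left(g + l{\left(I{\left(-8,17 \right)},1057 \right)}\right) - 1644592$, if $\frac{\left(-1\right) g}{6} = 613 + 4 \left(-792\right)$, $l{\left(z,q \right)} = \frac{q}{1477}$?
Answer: $- \frac{343774131}{211} \approx -1.6293 \cdot 10^{6}$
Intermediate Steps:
$l{\left(z,q \right)} = \frac{q}{1477}$ ($l{\left(z,q \right)} = q \frac{1}{1477} = \frac{q}{1477}$)
$g = 15330$ ($g = - 6 \left(613 + 4 \left(-792\right)\right) = - 6 \left(613 - 3168\right) = \left(-6\right) \left(-2555\right) = 15330$)
$\left(g + l{\left(I{\left(-8,17 \right)},1057 \right)}\right) - 1644592 = \left(15330 + \frac{1}{1477} \cdot 1057\right) - 1644592 = \left(15330 + \frac{151}{211}\right) - 1644592 = \frac{3234781}{211} - 1644592 = - \frac{343774131}{211}$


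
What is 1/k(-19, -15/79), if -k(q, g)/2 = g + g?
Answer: 79/60 ≈ 1.3167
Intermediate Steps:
k(q, g) = -4*g (k(q, g) = -2*(g + g) = -4*g)
1/k(-19, -15/79) = 1/(-(-60)/79) = 1/(-4*(-15/79)) = 1/(60/79) = 79/60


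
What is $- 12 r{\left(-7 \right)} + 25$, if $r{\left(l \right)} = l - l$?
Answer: $25$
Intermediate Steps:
$r{\left(l \right)} = 0$
$- 12 r{\left(-7 \right)} + 25 = \left(-12\right) 0 + 25 = 0 + 25 = 25$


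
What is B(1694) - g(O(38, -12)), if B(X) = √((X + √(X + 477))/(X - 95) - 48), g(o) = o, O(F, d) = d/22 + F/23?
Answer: -280/253 + I*√(120017742 - 1599*√2171)/1599 ≈ -1.1067 + 6.8492*I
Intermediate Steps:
O(F, d) = d/22 + F/23 (O(F, d) = d*(1/22) + F*(1/23) = d/22 + F/23)
B(X) = √(-48 + (X + √(477 + X))/(-95 + X)) (B(X) = √((X + √(477 + X))/(-95 + X) - 48) = √(-48 + (X + √(477 + X))/(-95 + X)))
B(1694) - g(O(38, -12)) = √((4560 + √(477 + 1694) - 47*1694)/(-95 + 1694)) - ((1/22)*(-12) + (1/23)*38) = √((4560 + √2171 - 79618)/1599) - (-6/11 + 38/23) = √((-75058 + √2171)/1599) - 1*280/253 = √(-75058/1599 + √2171/1599) - 280/253 = -280/253 + √(-75058/1599 + √2171/1599)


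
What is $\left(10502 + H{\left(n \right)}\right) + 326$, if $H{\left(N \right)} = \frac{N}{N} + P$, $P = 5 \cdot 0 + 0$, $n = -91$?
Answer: $10829$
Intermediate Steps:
$P = 0$ ($P = 0 + 0 = 0$)
$H{\left(N \right)} = 1$ ($H{\left(N \right)} = \frac{N}{N} + 0 = 1 + 0 = 1$)
$\left(10502 + H{\left(n \right)}\right) + 326 = \left(10502 + 1\right) + 326 = 10503 + 326 = 10829$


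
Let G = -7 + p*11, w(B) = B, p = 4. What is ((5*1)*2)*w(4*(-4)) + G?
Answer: -123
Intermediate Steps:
G = 37 (G = -7 + 4*11 = -7 + 44 = 37)
((5*1)*2)*w(4*(-4)) + G = ((5*1)*2)*(4*(-4)) + 37 = (5*2)*(-16) + 37 = 10*(-16) + 37 = -160 + 37 = -123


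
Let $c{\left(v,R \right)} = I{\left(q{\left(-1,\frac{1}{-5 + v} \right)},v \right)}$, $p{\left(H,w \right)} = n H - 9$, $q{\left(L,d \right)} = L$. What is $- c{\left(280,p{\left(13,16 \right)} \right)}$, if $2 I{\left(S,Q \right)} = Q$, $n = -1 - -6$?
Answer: $-140$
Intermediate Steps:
$n = 5$ ($n = -1 + 6 = 5$)
$p{\left(H,w \right)} = -9 + 5 H$ ($p{\left(H,w \right)} = 5 H - 9 = -9 + 5 H$)
$I{\left(S,Q \right)} = \frac{Q}{2}$
$c{\left(v,R \right)} = \frac{v}{2}$
$- c{\left(280,p{\left(13,16 \right)} \right)} = - \frac{280}{2} = \left(-1\right) 140 = -140$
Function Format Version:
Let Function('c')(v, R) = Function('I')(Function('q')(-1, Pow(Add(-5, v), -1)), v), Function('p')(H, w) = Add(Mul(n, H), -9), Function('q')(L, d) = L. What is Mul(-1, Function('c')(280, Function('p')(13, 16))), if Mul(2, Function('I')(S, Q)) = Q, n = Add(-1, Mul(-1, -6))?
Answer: -140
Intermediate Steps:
n = 5 (n = Add(-1, 6) = 5)
Function('p')(H, w) = Add(-9, Mul(5, H)) (Function('p')(H, w) = Add(Mul(5, H), -9) = Add(-9, Mul(5, H)))
Function('I')(S, Q) = Mul(Rational(1, 2), Q)
Function('c')(v, R) = Mul(Rational(1, 2), v)
Mul(-1, Function('c')(280, Function('p')(13, 16))) = Mul(-1, Mul(Rational(1, 2), 280)) = Mul(-1, 140) = -140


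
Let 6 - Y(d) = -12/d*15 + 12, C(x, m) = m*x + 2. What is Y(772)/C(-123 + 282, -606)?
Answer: 1113/18595936 ≈ 5.9852e-5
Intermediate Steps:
C(x, m) = 2 + m*x
Y(d) = -6 + 180/d (Y(d) = 6 - (-12/d*15 + 12) = 6 - (-180/d + 12) = 6 - (12 - 180/d) = 6 + (-12 + 180/d) = -6 + 180/d)
Y(772)/C(-123 + 282, -606) = (-6 + 180/772)/(2 - 606*(-123 + 282)) = (-6 + 180*(1/772))/(2 - 606*159) = (-6 + 45/193)/(2 - 96354) = -1113/193/(-96352) = -1113/193*(-1/96352) = 1113/18595936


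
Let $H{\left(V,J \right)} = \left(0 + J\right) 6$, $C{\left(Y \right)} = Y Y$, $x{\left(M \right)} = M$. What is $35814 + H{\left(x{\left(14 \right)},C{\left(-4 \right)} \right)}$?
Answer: $35910$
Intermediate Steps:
$C{\left(Y \right)} = Y^{2}$
$H{\left(V,J \right)} = 6 J$ ($H{\left(V,J \right)} = J 6 = 6 J$)
$35814 + H{\left(x{\left(14 \right)},C{\left(-4 \right)} \right)} = 35814 + 6 \left(-4\right)^{2} = 35814 + 6 \cdot 16 = 35814 + 96 = 35910$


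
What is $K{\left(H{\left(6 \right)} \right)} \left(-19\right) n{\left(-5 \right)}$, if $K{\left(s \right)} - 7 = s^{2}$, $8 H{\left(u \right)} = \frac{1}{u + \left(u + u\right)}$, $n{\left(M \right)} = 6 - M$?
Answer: $- \frac{30336977}{20736} \approx -1463.0$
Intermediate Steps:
$H{\left(u \right)} = \frac{1}{24 u}$ ($H{\left(u \right)} = \frac{1}{8 \left(u + \left(u + u\right)\right)} = \frac{1}{8 \left(u + 2 u\right)} = \frac{1}{8 \cdot 3 u} = \frac{\frac{1}{3} \frac{1}{u}}{8} = \frac{1}{24 u}$)
$K{\left(s \right)} = 7 + s^{2}$
$K{\left(H{\left(6 \right)} \right)} \left(-19\right) n{\left(-5 \right)} = \left(7 + \left(\frac{1}{24 \cdot 6}\right)^{2}\right) \left(-19\right) \left(6 - -5\right) = \left(7 + \left(\frac{1}{24} \cdot \frac{1}{6}\right)^{2}\right) \left(-19\right) \left(6 + 5\right) = \left(7 + \left(\frac{1}{144}\right)^{2}\right) \left(-19\right) 11 = \left(7 + \frac{1}{20736}\right) \left(-19\right) 11 = \frac{145153}{20736} \left(-19\right) 11 = \left(- \frac{2757907}{20736}\right) 11 = - \frac{30336977}{20736}$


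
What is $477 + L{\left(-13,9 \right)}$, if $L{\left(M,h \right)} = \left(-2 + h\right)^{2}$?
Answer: $526$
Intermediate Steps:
$477 + L{\left(-13,9 \right)} = 477 + \left(-2 + 9\right)^{2} = 477 + 7^{2} = 477 + 49 = 526$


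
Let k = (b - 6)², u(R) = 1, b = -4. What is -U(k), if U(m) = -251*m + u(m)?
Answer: 25099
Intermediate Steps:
k = 100 (k = (-4 - 6)² = (-10)² = 100)
U(m) = 1 - 251*m (U(m) = -251*m + 1 = 1 - 251*m)
-U(k) = -(1 - 251*100) = -(1 - 25100) = -1*(-25099) = 25099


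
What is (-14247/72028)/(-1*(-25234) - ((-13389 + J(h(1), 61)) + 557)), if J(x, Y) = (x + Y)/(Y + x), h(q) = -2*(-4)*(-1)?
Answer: -14247/2741745820 ≈ -5.1963e-6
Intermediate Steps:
h(q) = -8 (h(q) = 8*(-1) = -8)
J(x, Y) = 1 (J(x, Y) = (Y + x)/(Y + x) = 1)
(-14247/72028)/(-1*(-25234) - ((-13389 + J(h(1), 61)) + 557)) = (-14247/72028)/(-1*(-25234) - ((-13389 + 1) + 557)) = (-14247*1/72028)/(25234 - (-13388 + 557)) = -14247/(72028*(25234 - 1*(-12831))) = -14247/(72028*(25234 + 12831)) = -14247/72028/38065 = -14247/72028*1/38065 = -14247/2741745820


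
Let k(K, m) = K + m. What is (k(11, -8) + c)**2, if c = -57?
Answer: 2916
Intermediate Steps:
(k(11, -8) + c)**2 = ((11 - 8) - 57)**2 = (3 - 57)**2 = (-54)**2 = 2916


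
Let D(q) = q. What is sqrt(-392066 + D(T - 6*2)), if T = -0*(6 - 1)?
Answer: I*sqrt(392078) ≈ 626.16*I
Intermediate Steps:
T = 0 (T = -0*5 = -1*0 = 0)
sqrt(-392066 + D(T - 6*2)) = sqrt(-392066 + (0 - 6*2)) = sqrt(-392066 + (0 - 12)) = sqrt(-392066 - 12) = sqrt(-392078) = I*sqrt(392078)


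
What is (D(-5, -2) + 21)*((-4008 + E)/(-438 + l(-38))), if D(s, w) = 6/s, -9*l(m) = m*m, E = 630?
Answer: 1504899/13465 ≈ 111.76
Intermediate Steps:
l(m) = -m²/9 (l(m) = -m*m/9 = -m²/9)
(D(-5, -2) + 21)*((-4008 + E)/(-438 + l(-38))) = (6/(-5) + 21)*((-4008 + 630)/(-438 - ⅑*(-38)²)) = (6*(-⅕) + 21)*(-3378/(-438 - ⅑*1444)) = (-6/5 + 21)*(-3378/(-438 - 1444/9)) = 99*(-3378/(-5386/9))/5 = 99*(-3378*(-9/5386))/5 = (99/5)*(15201/2693) = 1504899/13465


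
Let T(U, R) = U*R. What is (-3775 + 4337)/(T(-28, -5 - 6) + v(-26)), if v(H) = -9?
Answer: 562/299 ≈ 1.8796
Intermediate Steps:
T(U, R) = R*U
(-3775 + 4337)/(T(-28, -5 - 6) + v(-26)) = (-3775 + 4337)/((-5 - 6)*(-28) - 9) = 562/(-11*(-28) - 9) = 562/(308 - 9) = 562/299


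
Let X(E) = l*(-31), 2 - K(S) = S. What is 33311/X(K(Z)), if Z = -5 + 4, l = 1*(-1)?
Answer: 33311/31 ≈ 1074.5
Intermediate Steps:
l = -1
Z = -1
K(S) = 2 - S
X(E) = 31 (X(E) = -1*(-31) = 31)
33311/X(K(Z)) = 33311/31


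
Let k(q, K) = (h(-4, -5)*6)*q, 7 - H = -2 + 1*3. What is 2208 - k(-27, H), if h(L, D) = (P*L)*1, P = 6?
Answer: -1680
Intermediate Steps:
H = 6 (H = 7 - (-2 + 1*3) = 7 - (-2 + 3) = 7 - 1*1 = 7 - 1 = 6)
h(L, D) = 6*L (h(L, D) = (6*L)*1 = 6*L)
k(q, K) = -144*q (k(q, K) = ((6*(-4))*6)*q = (-24*6)*q = -144*q)
2208 - k(-27, H) = 2208 - (-144)*(-27) = 2208 - 1*3888 = 2208 - 3888 = -1680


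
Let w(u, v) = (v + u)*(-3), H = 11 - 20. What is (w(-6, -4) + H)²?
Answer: 441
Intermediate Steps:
H = -9
w(u, v) = -3*u - 3*v (w(u, v) = (u + v)*(-3) = -3*u - 3*v)
(w(-6, -4) + H)² = ((-3*(-6) - 3*(-4)) - 9)² = ((18 + 12) - 9)² = (30 - 9)² = 21² = 441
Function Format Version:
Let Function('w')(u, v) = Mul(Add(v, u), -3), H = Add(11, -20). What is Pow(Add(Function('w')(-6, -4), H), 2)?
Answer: 441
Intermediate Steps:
H = -9
Function('w')(u, v) = Add(Mul(-3, u), Mul(-3, v)) (Function('w')(u, v) = Mul(Add(u, v), -3) = Add(Mul(-3, u), Mul(-3, v)))
Pow(Add(Function('w')(-6, -4), H), 2) = Pow(Add(Add(Mul(-3, -6), Mul(-3, -4)), -9), 2) = Pow(Add(Add(18, 12), -9), 2) = Pow(Add(30, -9), 2) = Pow(21, 2) = 441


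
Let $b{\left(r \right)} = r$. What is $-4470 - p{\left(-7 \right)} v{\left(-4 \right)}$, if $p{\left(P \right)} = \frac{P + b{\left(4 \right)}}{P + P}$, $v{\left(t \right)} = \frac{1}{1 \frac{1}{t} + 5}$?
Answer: $- \frac{594516}{133} \approx -4470.0$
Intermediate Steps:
$v{\left(t \right)} = \frac{1}{5 + \frac{1}{t}}$ ($v{\left(t \right)} = \frac{1}{\frac{1}{t} + 5} = \frac{1}{5 + \frac{1}{t}}$)
$p{\left(P \right)} = \frac{4 + P}{2 P}$ ($p{\left(P \right)} = \frac{P + 4}{P + P} = \frac{4 + P}{2 P}$)
$-4470 - p{\left(-7 \right)} v{\left(-4 \right)} = -4470 - \frac{4 - 7}{2 \left(-7\right)} \left(- \frac{4}{1 + 5 \left(-4\right)}\right) = -4470 - \frac{1}{2} \left(- \frac{1}{7}\right) \left(-3\right) \left(- \frac{4}{1 - 20}\right) = -4470 - \frac{3 \left(- \frac{4}{-19}\right)}{14} = -4470 - \frac{3 \left(\left(-4\right) \left(- \frac{1}{19}\right)\right)}{14} = -4470 - \frac{3}{14} \cdot \frac{4}{19} = -4470 - \frac{6}{133} = - \frac{594516}{133}$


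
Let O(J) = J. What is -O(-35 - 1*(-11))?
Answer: 24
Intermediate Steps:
-O(-35 - 1*(-11)) = -(-35 - 1*(-11)) = -(-35 + 11) = -1*(-24) = 24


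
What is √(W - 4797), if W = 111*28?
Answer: I*√1689 ≈ 41.097*I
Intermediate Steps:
W = 3108
√(W - 4797) = √(3108 - 4797) = √(-1689) = I*√1689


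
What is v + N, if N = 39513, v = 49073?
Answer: 88586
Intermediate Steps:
v + N = 49073 + 39513 = 88586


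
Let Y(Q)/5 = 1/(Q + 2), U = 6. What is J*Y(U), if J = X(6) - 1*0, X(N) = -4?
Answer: -5/2 ≈ -2.5000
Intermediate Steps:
Y(Q) = 5/(2 + Q) (Y(Q) = 5/(Q + 2) = 5/(2 + Q))
J = -4 (J = -4 - 1*0 = -4 + 0 = -4)
J*Y(U) = -20/(2 + 6) = -20/8 = -4*5/8 = -5/2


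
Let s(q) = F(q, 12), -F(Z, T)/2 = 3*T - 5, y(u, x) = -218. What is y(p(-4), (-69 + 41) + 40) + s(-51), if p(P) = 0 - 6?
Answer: -280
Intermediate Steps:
p(P) = -6
F(Z, T) = 10 - 6*T (F(Z, T) = -2*(3*T - 5) = -2*(-5 + 3*T) = 10 - 6*T)
s(q) = -62 (s(q) = 10 - 6*12 = 10 - 72 = -62)
y(p(-4), (-69 + 41) + 40) + s(-51) = -218 - 62 = -280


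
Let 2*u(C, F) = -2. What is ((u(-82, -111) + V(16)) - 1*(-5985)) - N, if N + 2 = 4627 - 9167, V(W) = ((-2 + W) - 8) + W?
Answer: 10548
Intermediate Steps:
u(C, F) = -1 (u(C, F) = (½)*(-2) = -1)
V(W) = -10 + 2*W (V(W) = (-10 + W) + W = -10 + 2*W)
N = -4542 (N = -2 + (4627 - 9167) = -2 - 4540 = -4542)
((u(-82, -111) + V(16)) - 1*(-5985)) - N = ((-1 + (-10 + 2*16)) - 1*(-5985)) - 1*(-4542) = ((-1 + (-10 + 32)) + 5985) + 4542 = ((-1 + 22) + 5985) + 4542 = (21 + 5985) + 4542 = 6006 + 4542 = 10548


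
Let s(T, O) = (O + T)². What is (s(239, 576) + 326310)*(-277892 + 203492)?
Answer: -73695804000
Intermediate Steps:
(s(239, 576) + 326310)*(-277892 + 203492) = ((576 + 239)² + 326310)*(-277892 + 203492) = (815² + 326310)*(-74400) = (664225 + 326310)*(-74400) = 990535*(-74400) = -73695804000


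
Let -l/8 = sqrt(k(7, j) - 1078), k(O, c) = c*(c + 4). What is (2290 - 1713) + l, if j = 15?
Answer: 577 - 8*I*sqrt(793) ≈ 577.0 - 225.28*I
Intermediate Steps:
k(O, c) = c*(4 + c)
l = -8*I*sqrt(793) (l = -8*sqrt(15*(4 + 15) - 1078) = -8*sqrt(15*19 - 1078) = -8*sqrt(285 - 1078) = -8*I*sqrt(793) ≈ -225.28*I)
(2290 - 1713) + l = (2290 - 1713) - 8*I*sqrt(793) = 577 - 8*I*sqrt(793)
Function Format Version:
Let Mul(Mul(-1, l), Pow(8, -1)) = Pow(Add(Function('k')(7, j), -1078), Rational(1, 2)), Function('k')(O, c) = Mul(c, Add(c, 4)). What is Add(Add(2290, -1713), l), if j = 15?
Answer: Add(577, Mul(-8, I, Pow(793, Rational(1, 2)))) ≈ Add(577.00, Mul(-225.28, I))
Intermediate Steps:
Function('k')(O, c) = Mul(c, Add(4, c))
l = Mul(-8, I, Pow(793, Rational(1, 2))) (l = Mul(-8, Pow(Add(Mul(15, Add(4, 15)), -1078), Rational(1, 2))) = Mul(-8, Pow(Add(Mul(15, 19), -1078), Rational(1, 2))) = Mul(-8, Pow(Add(285, -1078), Rational(1, 2))) = Mul(-8, Pow(-793, Rational(1, 2))) = Mul(-8, Mul(I, Pow(793, Rational(1, 2)))) = Mul(-8, I, Pow(793, Rational(1, 2))) ≈ Mul(-225.28, I))
Add(Add(2290, -1713), l) = Add(Add(2290, -1713), Mul(-8, I, Pow(793, Rational(1, 2)))) = Add(577, Mul(-8, I, Pow(793, Rational(1, 2))))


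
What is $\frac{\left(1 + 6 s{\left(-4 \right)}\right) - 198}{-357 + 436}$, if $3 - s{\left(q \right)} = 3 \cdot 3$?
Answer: $- \frac{233}{79} \approx -2.9494$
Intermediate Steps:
$s{\left(q \right)} = -6$ ($s{\left(q \right)} = 3 - 3 \cdot 3 = 3 - 9 = -6$)
$\frac{\left(1 + 6 s{\left(-4 \right)}\right) - 198}{-357 + 436} = \frac{\left(1 + 6 \left(-6\right)\right) - 198}{-357 + 436} = \frac{\left(1 - 36\right) - 198}{79} = \left(-35 - 198\right) \frac{1}{79} = \left(-233\right) \frac{1}{79} = - \frac{233}{79}$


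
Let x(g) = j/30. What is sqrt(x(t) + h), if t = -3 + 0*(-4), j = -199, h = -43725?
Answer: I*sqrt(39358470)/30 ≈ 209.12*I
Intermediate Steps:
t = -3 (t = -3 + 0 = -3)
x(g) = -199/30
sqrt(x(t) + h) = sqrt(-199/30 - 43725) = sqrt(-1311949/30) = I*sqrt(39358470)/30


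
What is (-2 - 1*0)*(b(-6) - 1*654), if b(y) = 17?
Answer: 1274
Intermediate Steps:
(-2 - 1*0)*(b(-6) - 1*654) = (-2 - 1*0)*(17 - 1*654) = (-2 + 0)*(17 - 654) = -2*(-637) = 1274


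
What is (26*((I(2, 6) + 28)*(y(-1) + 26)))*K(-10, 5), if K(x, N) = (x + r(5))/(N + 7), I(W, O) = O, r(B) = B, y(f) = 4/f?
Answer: -24310/3 ≈ -8103.3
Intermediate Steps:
K(x, N) = (5 + x)/(7 + N) (K(x, N) = (x + 5)/(N + 7) = (5 + x)/(7 + N))
(26*((I(2, 6) + 28)*(y(-1) + 26)))*K(-10, 5) = (26*((6 + 28)*(4/(-1) + 26)))*((5 - 10)/(7 + 5)) = (26*(34*(4*(-1) + 26)))*(-5/12) = (26*(34*(-4 + 26)))*((1/12)*(-5)) = (26*(34*22))*(-5/12) = (26*748)*(-5/12) = 19448*(-5/12) = -24310/3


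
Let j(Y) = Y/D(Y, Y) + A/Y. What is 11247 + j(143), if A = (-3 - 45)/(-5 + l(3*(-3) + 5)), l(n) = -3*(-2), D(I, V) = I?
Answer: 1608416/143 ≈ 11248.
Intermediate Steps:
l(n) = 6
A = -48 (A = (-3 - 45)/(-5 + 6) = -48/1 = -48*1 = -48)
j(Y) = 1 - 48/Y (j(Y) = Y/Y - 48/Y = 1 - 48/Y)
11247 + j(143) = 11247 + (-48 + 143)/143 = 11247 + (1/143)*95 = 11247 + 95/143 = 1608416/143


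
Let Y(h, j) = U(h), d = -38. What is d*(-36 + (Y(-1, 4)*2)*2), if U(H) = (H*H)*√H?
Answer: 1368 - 152*I ≈ 1368.0 - 152.0*I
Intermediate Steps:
U(H) = H^(5/2) (U(H) = H²*√H = H^(5/2))
Y(h, j) = h^(5/2)
d*(-36 + (Y(-1, 4)*2)*2) = -38*(-36 + ((-1)^(5/2)*2)*2) = -38*(-36 + (I*2)*2) = -38*(-36 + (2*I)*2) = -38*(-36 + 4*I) = 1368 - 152*I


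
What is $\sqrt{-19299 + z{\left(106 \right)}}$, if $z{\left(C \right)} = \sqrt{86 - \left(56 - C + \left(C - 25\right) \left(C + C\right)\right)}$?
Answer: $\sqrt{-19299 + 2 i \sqrt{4259}} \approx 0.4698 + 138.92 i$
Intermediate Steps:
$z{\left(C \right)} = \sqrt{30 + C - 2 C \left(-25 + C\right)}$ ($z{\left(C \right)} = \sqrt{86 - \left(56 - C + \left(-25 + C\right) 2 C\right)} = \sqrt{86 - \left(56 - C + 2 C \left(-25 + C\right)\right)} = \sqrt{30 + C - 2 C \left(-25 + C\right)}$)
$\sqrt{-19299 + z{\left(106 \right)}} = \sqrt{-19299 + \sqrt{30 - 2 \cdot 106^{2} + 51 \cdot 106}} = \sqrt{-19299 + \sqrt{30 - 22472 + 5406}} = \sqrt{-19299 + \sqrt{-17036}} = \sqrt{-19299 + 2 i \sqrt{4259}}$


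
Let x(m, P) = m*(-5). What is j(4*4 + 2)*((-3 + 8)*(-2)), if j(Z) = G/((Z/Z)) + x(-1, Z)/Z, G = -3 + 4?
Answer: -115/9 ≈ -12.778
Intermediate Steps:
G = 1
x(m, P) = -5*m
j(Z) = 1 + 5/Z (j(Z) = 1/(Z/Z) + (-5*(-1))/Z = 1/1 + 5/Z = 1*1 + 5/Z = 1 + 5/Z)
j(4*4 + 2)*((-3 + 8)*(-2)) = ((5 + (4*4 + 2))/(4*4 + 2))*((-3 + 8)*(-2)) = ((5 + (16 + 2))/(16 + 2))*(5*(-2)) = ((5 + 18)/18)*(-10) = ((1/18)*23)*(-10) = (23/18)*(-10) = -115/9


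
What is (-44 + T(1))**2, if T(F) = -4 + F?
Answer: 2209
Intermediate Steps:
(-44 + T(1))**2 = (-44 + (-4 + 1))**2 = (-44 - 3)**2 = (-47)**2 = 2209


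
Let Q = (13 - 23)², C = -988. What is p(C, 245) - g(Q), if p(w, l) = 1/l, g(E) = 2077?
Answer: -508864/245 ≈ -2077.0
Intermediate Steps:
Q = 100 (Q = (-10)² = 100)
p(C, 245) - g(Q) = 1/245 - 1*2077 = 1/245 - 2077 = -508864/245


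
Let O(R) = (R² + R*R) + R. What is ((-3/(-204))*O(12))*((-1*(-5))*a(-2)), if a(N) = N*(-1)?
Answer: 750/17 ≈ 44.118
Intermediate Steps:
a(N) = -N
O(R) = R + 2*R² (O(R) = (R² + R²) + R = 2*R² + R = R + 2*R²)
((-3/(-204))*O(12))*((-1*(-5))*a(-2)) = ((-3/(-204))*(12*(1 + 2*12)))*((-1*(-5))*(-1*(-2))) = ((-3*(-1/204))*(12*(1 + 24)))*(5*2) = ((12*25)/68)*10 = ((1/68)*300)*10 = (75/17)*10 = 750/17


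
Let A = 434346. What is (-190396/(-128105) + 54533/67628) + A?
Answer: 3762969891799893/8663484940 ≈ 4.3435e+5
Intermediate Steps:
(-190396/(-128105) + 54533/67628) + A = (-190396/(-128105) + 54533/67628) + 434346 = (-190396*(-1/128105) + 54533*(1/67628)) + 434346 = (190396/128105 + 54533/67628) + 434346 = 19862050653/8663484940 + 434346 = 3762969891799893/8663484940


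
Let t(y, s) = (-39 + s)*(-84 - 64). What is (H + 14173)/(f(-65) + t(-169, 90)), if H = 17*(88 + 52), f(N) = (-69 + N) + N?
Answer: -16553/7747 ≈ -2.1367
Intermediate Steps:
t(y, s) = 5772 - 148*s (t(y, s) = (-39 + s)*(-148) = 5772 - 148*s)
f(N) = -69 + 2*N
H = 2380 (H = 17*140 = 2380)
(H + 14173)/(f(-65) + t(-169, 90)) = (2380 + 14173)/((-69 + 2*(-65)) + (5772 - 148*90)) = 16553/((-69 - 130) + (5772 - 13320)) = 16553/(-199 - 7548) = 16553/(-7747) = 16553*(-1/7747) = -16553/7747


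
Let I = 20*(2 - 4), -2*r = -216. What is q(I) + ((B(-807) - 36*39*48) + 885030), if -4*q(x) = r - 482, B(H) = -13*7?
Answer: 1635281/2 ≈ 8.1764e+5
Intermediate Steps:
r = 108 (r = -½*(-216) = 108)
B(H) = -91
I = -40 (I = 20*(-2) = -40)
q(x) = 187/2 (q(x) = -(108 - 482)/4 = -¼*(-374) = 187/2)
q(I) + ((B(-807) - 36*39*48) + 885030) = 187/2 + ((-91 - 36*39*48) + 885030) = 187/2 + ((-91 - 1404*48) + 885030) = 187/2 + ((-91 - 67392) + 885030) = 187/2 + (-67483 + 885030) = 187/2 + 817547 = 1635281/2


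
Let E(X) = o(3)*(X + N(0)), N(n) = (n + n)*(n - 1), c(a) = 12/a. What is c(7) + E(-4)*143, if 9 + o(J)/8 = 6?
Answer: 96108/7 ≈ 13730.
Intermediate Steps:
o(J) = -24 (o(J) = -72 + 8*6 = -72 + 48 = -24)
N(n) = 2*n*(-1 + n) (N(n) = (2*n)*(-1 + n) = 2*n*(-1 + n))
E(X) = -24*X (E(X) = -24*(X + 2*0*(-1 + 0)) = -24*(X + 2*0*(-1)) = -24*(X + 0) = -24*X)
c(7) + E(-4)*143 = 12/7 - 24*(-4)*143 = 12*(⅐) + 96*143 = 12/7 + 13728 = 96108/7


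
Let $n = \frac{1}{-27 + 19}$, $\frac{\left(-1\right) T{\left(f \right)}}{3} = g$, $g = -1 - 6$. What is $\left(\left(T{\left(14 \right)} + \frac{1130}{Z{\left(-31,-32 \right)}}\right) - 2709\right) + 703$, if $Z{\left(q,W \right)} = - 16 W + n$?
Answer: $- \frac{1623907}{819} \approx -1982.8$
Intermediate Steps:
$g = -7$ ($g = -1 - 6 = -7$)
$T{\left(f \right)} = 21$ ($T{\left(f \right)} = \left(-3\right) \left(-7\right) = 21$)
$n = - \frac{1}{8}$ ($n = \frac{1}{-8} = - \frac{1}{8} \approx -0.125$)
$Z{\left(q,W \right)} = - \frac{1}{8} - 16 W$ ($Z{\left(q,W \right)} = - 16 W - \frac{1}{8} = - \frac{1}{8} - 16 W$)
$\left(\left(T{\left(14 \right)} + \frac{1130}{Z{\left(-31,-32 \right)}}\right) - 2709\right) + 703 = \left(\left(21 + \frac{1130}{- \frac{1}{8} - -512}\right) - 2709\right) + 703 = \left(\left(21 + \frac{1130}{- \frac{1}{8} + 512}\right) - 2709\right) + 703 = \left(\left(21 + \frac{1130}{\frac{4095}{8}}\right) - 2709\right) + 703 = \left(\left(21 + 1130 \cdot \frac{8}{4095}\right) - 2709\right) + 703 = \left(\left(21 + \frac{1808}{819}\right) - 2709\right) + 703 = \left(\frac{19007}{819} - 2709\right) + 703 = - \frac{2199664}{819} + 703 = - \frac{1623907}{819}$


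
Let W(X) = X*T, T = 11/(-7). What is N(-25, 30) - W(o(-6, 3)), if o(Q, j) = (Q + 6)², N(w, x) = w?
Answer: -25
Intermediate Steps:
T = -11/7 (T = 11*(-⅐) = -11/7 ≈ -1.5714)
o(Q, j) = (6 + Q)²
W(X) = -11*X/7 (W(X) = X*(-11/7) = -11*X/7)
N(-25, 30) - W(o(-6, 3)) = -25 - (-11)*(6 - 6)²/7 = -25 - (-11)*0²/7 = -25 - (-11)*0/7 = -25 - 1*0 = -25 + 0 = -25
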